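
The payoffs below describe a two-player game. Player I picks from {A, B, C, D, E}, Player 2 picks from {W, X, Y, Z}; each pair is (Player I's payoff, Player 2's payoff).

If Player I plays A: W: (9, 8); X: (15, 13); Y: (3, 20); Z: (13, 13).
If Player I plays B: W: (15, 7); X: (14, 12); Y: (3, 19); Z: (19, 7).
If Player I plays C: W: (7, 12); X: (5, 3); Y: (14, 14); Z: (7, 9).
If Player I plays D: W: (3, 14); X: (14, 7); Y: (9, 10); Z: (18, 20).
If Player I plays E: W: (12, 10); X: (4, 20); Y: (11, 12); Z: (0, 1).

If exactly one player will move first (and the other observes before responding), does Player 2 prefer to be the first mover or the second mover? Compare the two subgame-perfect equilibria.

If Player I leads: Player 2's best replies are A→Y, B→Y, C→Y, D→Z, E→X; Player I's induced payoffs 3, 3, 14, 18, 4; outcome (D, Z), payoffs (18, 20).
If Player 2 leads: Player I's best replies are W→B, X→A, Y→C, Z→B; Player 2's induced payoffs 7, 13, 14, 7; outcome (C, Y), payoffs (14, 14).
Player 2 gets 14 moving first and 20 moving second, so Player 2 prefers to move second.

second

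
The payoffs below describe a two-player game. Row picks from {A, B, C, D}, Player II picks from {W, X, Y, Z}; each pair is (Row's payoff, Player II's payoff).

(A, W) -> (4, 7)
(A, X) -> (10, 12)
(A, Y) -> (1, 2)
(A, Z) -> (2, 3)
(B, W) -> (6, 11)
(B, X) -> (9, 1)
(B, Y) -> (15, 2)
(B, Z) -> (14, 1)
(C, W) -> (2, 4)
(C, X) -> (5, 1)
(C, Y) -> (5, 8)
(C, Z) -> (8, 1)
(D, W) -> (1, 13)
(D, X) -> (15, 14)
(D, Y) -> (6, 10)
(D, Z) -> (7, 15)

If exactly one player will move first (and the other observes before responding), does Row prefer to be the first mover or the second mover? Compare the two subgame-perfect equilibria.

If Row leads: Player II's best replies are A→X, B→W, C→Y, D→Z; Row's induced payoffs 10, 6, 5, 7; outcome (A, X), payoffs (10, 12).
If Player II leads: Row's best replies are W→B, X→D, Y→B, Z→B; Player II's induced payoffs 11, 14, 2, 1; outcome (D, X), payoffs (15, 14).
Row gets 10 moving first and 15 moving second, so Row prefers to move second.

second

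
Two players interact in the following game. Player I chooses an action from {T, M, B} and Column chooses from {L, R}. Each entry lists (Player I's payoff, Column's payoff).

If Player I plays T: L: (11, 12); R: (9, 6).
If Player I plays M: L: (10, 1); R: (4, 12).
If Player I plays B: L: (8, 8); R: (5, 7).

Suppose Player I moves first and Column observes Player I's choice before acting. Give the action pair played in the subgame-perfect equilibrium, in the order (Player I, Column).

Column best-responds to each possible Player I move:
- T → Column plays L (best of 12, 6); Player I gets 11.
- M → Column plays R (best of 1, 12); Player I gets 4.
- B → Column plays L (best of 8, 7); Player I gets 8.
Among 11, 4, 8, the best is 11 at T. Subgame-perfect outcome: (T, L) with payoffs (11, 12).

(T, L)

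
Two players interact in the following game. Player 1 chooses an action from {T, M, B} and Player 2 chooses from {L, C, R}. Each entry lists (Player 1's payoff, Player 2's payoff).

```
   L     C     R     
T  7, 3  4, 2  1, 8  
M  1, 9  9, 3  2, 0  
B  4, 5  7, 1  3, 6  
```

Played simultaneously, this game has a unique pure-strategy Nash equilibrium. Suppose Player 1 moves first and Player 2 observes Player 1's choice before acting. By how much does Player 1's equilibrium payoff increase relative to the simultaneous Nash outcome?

0

Backward induction with Player 1 moving first.
- T: Player 2 compares 3, 2, 8 and picks R; Player 1 would get 1.
- M: Player 2 compares 9, 3, 0 and picks L; Player 1 would get 1.
- B: Player 2 compares 5, 1, 6 and picks R; Player 1 would get 3.
Among 1, 1, 3, the best is 3 at B. Subgame-perfect outcome: (B, R) with payoffs (3, 6).
Now find the simultaneous Nash equilibrium.
Player 1's best replies: L→T; C→M; R→B.
Player 2's best replies: T→R; M→L; B→R.
Only (B, R) has each player best-responding; Nash payoffs (3, 6).
Player 1's commitment gain: 3 − 3 = 0.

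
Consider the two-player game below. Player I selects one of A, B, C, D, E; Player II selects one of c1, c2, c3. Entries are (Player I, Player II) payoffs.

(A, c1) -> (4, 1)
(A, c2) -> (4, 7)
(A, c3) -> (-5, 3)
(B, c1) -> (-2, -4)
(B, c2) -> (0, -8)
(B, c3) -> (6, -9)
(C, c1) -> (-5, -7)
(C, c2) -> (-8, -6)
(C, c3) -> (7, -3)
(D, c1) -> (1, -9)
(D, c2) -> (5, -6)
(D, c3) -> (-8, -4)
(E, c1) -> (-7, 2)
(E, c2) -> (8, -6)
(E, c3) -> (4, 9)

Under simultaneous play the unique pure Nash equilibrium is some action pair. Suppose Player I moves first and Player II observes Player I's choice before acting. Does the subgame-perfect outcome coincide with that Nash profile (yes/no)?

yes

Player II best-responds to each possible Player I move:
- A: Player II compares 1, 7, 3 and picks c2; Player I would get 4.
- B: Player II compares -4, -8, -9 and picks c1; Player I would get -2.
- C: Player II compares -7, -6, -3 and picks c3; Player I would get 7.
- D: Player II compares -9, -6, -4 and picks c3; Player I would get -8.
- E: Player II compares 2, -6, 9 and picks c3; Player I would get 4.
Among 4, -2, 7, -8, 4, the best is 7 at C. Subgame-perfect outcome: (C, c3) with payoffs (7, -3).
For the simultaneous game, intersect best replies.
Player I's best replies: c1→A; c2→E; c3→C.
Player II's best replies: A→c2; B→c1; C→c3; D→c3; E→c3.
Only (C, c3) has each player best-responding; Nash payoffs (7, -3).
Sequential outcome (C, c3) coincides with the Nash profile (C, c3).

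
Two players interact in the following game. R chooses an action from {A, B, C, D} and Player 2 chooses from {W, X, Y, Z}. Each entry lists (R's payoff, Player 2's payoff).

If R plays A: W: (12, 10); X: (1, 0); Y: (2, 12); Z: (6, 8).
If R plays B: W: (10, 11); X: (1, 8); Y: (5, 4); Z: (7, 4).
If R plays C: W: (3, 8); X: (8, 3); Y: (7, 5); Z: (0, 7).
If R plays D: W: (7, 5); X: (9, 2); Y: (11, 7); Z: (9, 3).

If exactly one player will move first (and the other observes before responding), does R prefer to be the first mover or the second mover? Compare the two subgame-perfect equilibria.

If R leads: Player 2's best replies are A→Y, B→W, C→W, D→Y; R's induced payoffs 2, 10, 3, 11; outcome (D, Y), payoffs (11, 7).
If Player 2 leads: R's best replies are W→A, X→D, Y→D, Z→D; Player 2's induced payoffs 10, 2, 7, 3; outcome (A, W), payoffs (12, 10).
R gets 11 moving first and 12 moving second, so R prefers to move second.

second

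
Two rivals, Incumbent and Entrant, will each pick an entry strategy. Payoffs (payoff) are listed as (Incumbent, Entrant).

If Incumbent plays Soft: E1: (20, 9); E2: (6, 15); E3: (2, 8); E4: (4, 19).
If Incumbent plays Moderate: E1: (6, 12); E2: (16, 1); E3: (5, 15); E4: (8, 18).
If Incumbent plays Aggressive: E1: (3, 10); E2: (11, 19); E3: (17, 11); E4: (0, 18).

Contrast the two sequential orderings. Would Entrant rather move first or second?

If Incumbent leads: Entrant's best replies are Soft→E4, Moderate→E4, Aggressive→E2; Incumbent's induced payoffs 4, 8, 11; outcome (Aggressive, E2), payoffs (11, 19).
If Entrant leads: Incumbent's best replies are E1→Soft, E2→Moderate, E3→Aggressive, E4→Moderate; Entrant's induced payoffs 9, 1, 11, 18; outcome (Moderate, E4), payoffs (8, 18).
Entrant gets 18 moving first and 19 moving second, so Entrant prefers to move second.

second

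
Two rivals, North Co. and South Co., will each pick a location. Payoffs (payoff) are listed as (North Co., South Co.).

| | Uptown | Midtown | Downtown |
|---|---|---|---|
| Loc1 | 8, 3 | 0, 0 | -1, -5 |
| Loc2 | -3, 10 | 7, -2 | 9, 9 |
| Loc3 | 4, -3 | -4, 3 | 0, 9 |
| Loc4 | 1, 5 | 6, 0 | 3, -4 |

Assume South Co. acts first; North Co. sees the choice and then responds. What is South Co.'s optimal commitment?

Downtown

Solve by backward induction (South Co. leads).
- Uptown: North Co. compares 8, -3, 4, 1 and picks Loc1; South Co. would get 3.
- Midtown: North Co. compares 0, 7, -4, 6 and picks Loc2; South Co. would get -2.
- Downtown: North Co. compares -1, 9, 0, 3 and picks Loc2; South Co. would get 9.
Maximizing over 3, -2, 9, South Co. chooses Downtown. Subgame-perfect outcome: (Loc2, Downtown) with payoffs (9, 9).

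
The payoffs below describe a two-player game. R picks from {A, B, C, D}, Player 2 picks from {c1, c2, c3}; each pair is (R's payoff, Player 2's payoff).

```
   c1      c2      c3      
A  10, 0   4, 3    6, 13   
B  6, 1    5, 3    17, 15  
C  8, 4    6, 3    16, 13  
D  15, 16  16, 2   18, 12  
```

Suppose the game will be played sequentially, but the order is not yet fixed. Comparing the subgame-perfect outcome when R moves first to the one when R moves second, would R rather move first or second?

If R leads: Player 2's best replies are A→c3, B→c3, C→c3, D→c1; R's induced payoffs 6, 17, 16, 15; outcome (B, c3), payoffs (17, 15).
If Player 2 leads: R's best replies are c1→D, c2→D, c3→D; Player 2's induced payoffs 16, 2, 12; outcome (D, c1), payoffs (15, 16).
R gets 17 moving first and 15 moving second, so R prefers to move first.

first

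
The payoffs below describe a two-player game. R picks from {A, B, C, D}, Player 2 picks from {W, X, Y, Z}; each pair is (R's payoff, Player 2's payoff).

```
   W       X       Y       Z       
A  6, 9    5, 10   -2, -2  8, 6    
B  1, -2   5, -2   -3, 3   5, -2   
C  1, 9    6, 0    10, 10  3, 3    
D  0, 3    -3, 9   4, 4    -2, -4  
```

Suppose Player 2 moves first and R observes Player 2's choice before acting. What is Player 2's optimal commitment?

Work backward from R's decision.
- W: BR = A, leader payoff 9.
- X: BR = C, leader payoff 0.
- Y: BR = C, leader payoff 10.
- Z: BR = A, leader payoff 6.
Player 2's induced payoffs are 9, 0, 10, 6, so Player 2 commits to Y. Subgame-perfect outcome: (C, Y) with payoffs (10, 10).

Y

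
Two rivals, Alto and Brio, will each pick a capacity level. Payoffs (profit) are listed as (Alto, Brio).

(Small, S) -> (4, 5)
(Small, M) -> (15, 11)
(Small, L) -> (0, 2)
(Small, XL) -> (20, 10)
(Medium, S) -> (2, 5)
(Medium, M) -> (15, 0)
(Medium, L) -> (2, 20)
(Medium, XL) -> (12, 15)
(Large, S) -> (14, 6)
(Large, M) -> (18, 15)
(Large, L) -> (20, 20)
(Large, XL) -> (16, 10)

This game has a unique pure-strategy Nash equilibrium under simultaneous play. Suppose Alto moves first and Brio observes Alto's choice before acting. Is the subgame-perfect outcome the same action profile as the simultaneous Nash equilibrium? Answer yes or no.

Brio best-responds to each possible Alto move:
- Small → Brio plays M (best of 5, 11, 2, 10); Alto gets 15.
- Medium → Brio plays L (best of 5, 0, 20, 15); Alto gets 2.
- Large → Brio plays L (best of 6, 15, 20, 10); Alto gets 20.
Alto's induced payoffs are 15, 2, 20, so Alto commits to Large. Subgame-perfect outcome: (Large, L) with payoffs (20, 20).
Now find the simultaneous Nash equilibrium.
Alto's best replies: S→Large; M→Large; L→Large; XL→Small.
Brio's best replies: Small→M; Medium→L; Large→L.
The unique mutual best reply is (Large, L), giving (20, 20).
Sequential outcome (Large, L) coincides with the Nash profile (Large, L).

yes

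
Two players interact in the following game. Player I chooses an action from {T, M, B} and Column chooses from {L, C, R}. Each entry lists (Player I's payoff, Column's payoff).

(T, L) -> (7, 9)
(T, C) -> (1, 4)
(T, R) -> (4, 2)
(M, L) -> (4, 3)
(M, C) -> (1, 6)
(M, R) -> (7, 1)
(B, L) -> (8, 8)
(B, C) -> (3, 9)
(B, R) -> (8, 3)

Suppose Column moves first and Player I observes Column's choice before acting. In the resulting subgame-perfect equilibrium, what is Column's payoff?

Player I best-responds to each possible Column move:
- L: BR = B, leader payoff 8.
- C: BR = B, leader payoff 9.
- R: BR = B, leader payoff 3.
Column's induced payoffs are 8, 9, 3, so Column commits to C. Subgame-perfect outcome: (B, C) with payoffs (3, 9).

9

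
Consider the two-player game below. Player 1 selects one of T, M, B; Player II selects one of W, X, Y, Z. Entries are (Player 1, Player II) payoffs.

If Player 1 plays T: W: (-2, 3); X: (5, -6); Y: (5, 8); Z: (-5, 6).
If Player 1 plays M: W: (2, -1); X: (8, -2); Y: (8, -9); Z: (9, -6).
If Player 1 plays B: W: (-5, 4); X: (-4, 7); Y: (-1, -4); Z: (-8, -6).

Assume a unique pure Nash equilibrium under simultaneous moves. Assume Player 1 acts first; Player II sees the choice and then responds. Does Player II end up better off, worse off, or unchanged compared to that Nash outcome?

Work backward from Player II's decision.
- T → Player II plays Y (best of 3, -6, 8, 6); Player 1 gets 5.
- M → Player II plays W (best of -1, -2, -9, -6); Player 1 gets 2.
- B → Player II plays X (best of 4, 7, -4, -6); Player 1 gets -4.
Maximizing over 5, 2, -4, Player 1 chooses T. Subgame-perfect outcome: (T, Y) with payoffs (5, 8).
Under simultaneous play:
Player 1's best replies: W→M; X→M; Y→M; Z→M.
Player II's best replies: T→Y; M→W; B→X.
Only (M, W) has each player best-responding; Nash payoffs (2, -1).
Player II earns 8 sequentially versus -1 at the Nash outcome: better off.

better off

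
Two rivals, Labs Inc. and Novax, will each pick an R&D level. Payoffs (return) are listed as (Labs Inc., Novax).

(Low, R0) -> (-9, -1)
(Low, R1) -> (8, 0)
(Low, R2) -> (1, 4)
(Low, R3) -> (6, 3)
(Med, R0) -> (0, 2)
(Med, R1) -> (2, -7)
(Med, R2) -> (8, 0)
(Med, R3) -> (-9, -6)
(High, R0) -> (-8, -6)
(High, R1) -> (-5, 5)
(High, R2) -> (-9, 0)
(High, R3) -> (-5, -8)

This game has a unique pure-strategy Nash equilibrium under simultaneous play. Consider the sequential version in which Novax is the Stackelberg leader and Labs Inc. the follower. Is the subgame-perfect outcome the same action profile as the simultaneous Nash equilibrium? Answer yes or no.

no

Solve by backward induction (Novax leads).
- R0 → Labs Inc. plays Med (best of -9, 0, -8); Novax gets 2.
- R1 → Labs Inc. plays Low (best of 8, 2, -5); Novax gets 0.
- R2 → Labs Inc. plays Med (best of 1, 8, -9); Novax gets 0.
- R3 → Labs Inc. plays Low (best of 6, -9, -5); Novax gets 3.
Maximizing over 2, 0, 0, 3, Novax chooses R3. Subgame-perfect outcome: (Low, R3) with payoffs (6, 3).
Under simultaneous play:
Labs Inc.'s best replies: R0→Med; R1→Low; R2→Med; R3→Low.
Novax's best replies: Low→R2; Med→R0; High→R1.
The unique mutual best reply is (Med, R0), giving (0, 2).
Sequential outcome (Low, R3) differs from the Nash profile (Med, R0).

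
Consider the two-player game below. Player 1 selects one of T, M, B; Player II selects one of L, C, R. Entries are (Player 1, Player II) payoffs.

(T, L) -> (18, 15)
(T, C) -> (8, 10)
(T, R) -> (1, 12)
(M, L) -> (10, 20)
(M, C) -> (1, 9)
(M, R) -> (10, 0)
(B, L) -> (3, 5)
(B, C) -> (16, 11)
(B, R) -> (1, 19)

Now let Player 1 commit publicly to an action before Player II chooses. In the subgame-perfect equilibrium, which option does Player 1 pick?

T

Work backward from Player II's decision.
- T: Player II compares 15, 10, 12 and picks L; Player 1 would get 18.
- M: Player II compares 20, 9, 0 and picks L; Player 1 would get 10.
- B: Player II compares 5, 11, 19 and picks R; Player 1 would get 1.
Player 1's induced payoffs are 18, 10, 1, so Player 1 commits to T. Subgame-perfect outcome: (T, L) with payoffs (18, 15).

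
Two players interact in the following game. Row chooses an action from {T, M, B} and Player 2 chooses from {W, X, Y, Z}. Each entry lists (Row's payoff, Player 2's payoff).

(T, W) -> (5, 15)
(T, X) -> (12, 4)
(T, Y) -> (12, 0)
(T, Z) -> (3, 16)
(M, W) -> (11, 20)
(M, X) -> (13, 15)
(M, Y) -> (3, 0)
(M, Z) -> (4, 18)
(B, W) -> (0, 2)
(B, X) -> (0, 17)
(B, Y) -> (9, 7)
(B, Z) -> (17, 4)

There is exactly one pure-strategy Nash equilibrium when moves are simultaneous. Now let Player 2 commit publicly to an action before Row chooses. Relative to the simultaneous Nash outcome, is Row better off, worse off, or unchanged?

unchanged

Backward induction with Player 2 moving first.
- W → Row plays M (best of 5, 11, 0); Player 2 gets 20.
- X → Row plays M (best of 12, 13, 0); Player 2 gets 15.
- Y → Row plays T (best of 12, 3, 9); Player 2 gets 0.
- Z → Row plays B (best of 3, 4, 17); Player 2 gets 4.
Among 20, 15, 0, 4, the best is 20 at W. Subgame-perfect outcome: (M, W) with payoffs (11, 20).
Now find the simultaneous Nash equilibrium.
Row's best replies: W→M; X→M; Y→T; Z→B.
Player 2's best replies: T→Z; M→W; B→X.
Only (M, W) has each player best-responding; Nash payoffs (11, 20).
Row earns 11 sequentially versus 11 at the Nash outcome: unchanged.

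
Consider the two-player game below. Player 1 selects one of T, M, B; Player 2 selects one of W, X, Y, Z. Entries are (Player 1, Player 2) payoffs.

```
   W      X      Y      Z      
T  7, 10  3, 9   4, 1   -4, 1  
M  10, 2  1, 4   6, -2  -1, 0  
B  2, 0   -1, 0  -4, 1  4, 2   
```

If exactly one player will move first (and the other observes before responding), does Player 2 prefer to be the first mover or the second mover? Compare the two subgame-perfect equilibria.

If Player 1 leads: Player 2's best replies are T→W, M→X, B→Z; Player 1's induced payoffs 7, 1, 4; outcome (T, W), payoffs (7, 10).
If Player 2 leads: Player 1's best replies are W→M, X→T, Y→M, Z→B; Player 2's induced payoffs 2, 9, -2, 2; outcome (T, X), payoffs (3, 9).
Player 2 gets 9 moving first and 10 moving second, so Player 2 prefers to move second.

second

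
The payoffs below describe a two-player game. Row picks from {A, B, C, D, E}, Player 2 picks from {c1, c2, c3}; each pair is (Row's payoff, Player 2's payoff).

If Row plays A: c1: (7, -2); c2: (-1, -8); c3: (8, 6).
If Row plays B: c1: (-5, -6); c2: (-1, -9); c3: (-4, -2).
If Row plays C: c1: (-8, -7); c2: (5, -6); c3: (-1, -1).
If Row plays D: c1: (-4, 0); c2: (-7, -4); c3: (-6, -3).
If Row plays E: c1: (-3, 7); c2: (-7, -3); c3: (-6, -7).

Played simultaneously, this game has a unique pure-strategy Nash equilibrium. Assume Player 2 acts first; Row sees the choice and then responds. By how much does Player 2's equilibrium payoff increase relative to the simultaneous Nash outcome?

Backward induction with Player 2 moving first.
- c1: BR = A, leader payoff -2.
- c2: BR = C, leader payoff -6.
- c3: BR = A, leader payoff 6.
Maximizing over -2, -6, 6, Player 2 chooses c3. Subgame-perfect outcome: (A, c3) with payoffs (8, 6).
Under simultaneous play:
Row's best replies: c1→A; c2→C; c3→A.
Player 2's best replies: A→c3; B→c3; C→c3; D→c1; E→c1.
Only (A, c3) has each player best-responding; Nash payoffs (8, 6).
Player 2's commitment gain: 6 − 6 = 0.

0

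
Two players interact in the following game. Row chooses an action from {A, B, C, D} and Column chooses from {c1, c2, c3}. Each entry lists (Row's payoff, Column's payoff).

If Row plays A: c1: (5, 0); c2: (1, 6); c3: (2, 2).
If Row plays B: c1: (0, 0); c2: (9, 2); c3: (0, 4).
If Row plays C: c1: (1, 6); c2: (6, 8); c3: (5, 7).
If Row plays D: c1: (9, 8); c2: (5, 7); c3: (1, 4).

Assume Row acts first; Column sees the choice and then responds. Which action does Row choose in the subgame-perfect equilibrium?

D

Solve by backward induction (Row leads).
- A: Column compares 0, 6, 2 and picks c2; Row would get 1.
- B: Column compares 0, 2, 4 and picks c3; Row would get 0.
- C: Column compares 6, 8, 7 and picks c2; Row would get 6.
- D: Column compares 8, 7, 4 and picks c1; Row would get 9.
Maximizing over 1, 0, 6, 9, Row chooses D. Subgame-perfect outcome: (D, c1) with payoffs (9, 8).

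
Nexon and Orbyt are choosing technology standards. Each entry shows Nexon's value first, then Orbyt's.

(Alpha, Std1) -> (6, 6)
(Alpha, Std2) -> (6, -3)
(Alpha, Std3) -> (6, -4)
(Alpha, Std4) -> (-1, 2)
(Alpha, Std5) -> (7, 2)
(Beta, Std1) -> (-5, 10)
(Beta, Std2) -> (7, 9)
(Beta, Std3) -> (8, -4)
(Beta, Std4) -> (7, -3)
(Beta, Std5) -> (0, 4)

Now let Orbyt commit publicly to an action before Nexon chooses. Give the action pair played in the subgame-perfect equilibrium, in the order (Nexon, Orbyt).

(Beta, Std2)

Work backward from Nexon's decision.
- Std1: Nexon compares 6, -5 and picks Alpha; Orbyt would get 6.
- Std2: Nexon compares 6, 7 and picks Beta; Orbyt would get 9.
- Std3: Nexon compares 6, 8 and picks Beta; Orbyt would get -4.
- Std4: Nexon compares -1, 7 and picks Beta; Orbyt would get -3.
- Std5: Nexon compares 7, 0 and picks Alpha; Orbyt would get 2.
Maximizing over 6, 9, -4, -3, 2, Orbyt chooses Std2. Subgame-perfect outcome: (Beta, Std2) with payoffs (7, 9).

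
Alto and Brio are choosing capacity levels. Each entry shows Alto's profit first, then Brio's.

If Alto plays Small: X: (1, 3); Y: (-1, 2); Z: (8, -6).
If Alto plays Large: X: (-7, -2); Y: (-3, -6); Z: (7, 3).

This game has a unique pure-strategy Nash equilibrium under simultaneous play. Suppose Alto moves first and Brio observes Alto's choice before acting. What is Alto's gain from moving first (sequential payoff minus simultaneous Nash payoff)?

6

Brio best-responds to each possible Alto move:
- Small: Brio compares 3, 2, -6 and picks X; Alto would get 1.
- Large: Brio compares -2, -6, 3 and picks Z; Alto would get 7.
Among 1, 7, the best is 7 at Large. Subgame-perfect outcome: (Large, Z) with payoffs (7, 3).
Under simultaneous play:
Alto's best replies: X→Small; Y→Small; Z→Small.
Brio's best replies: Small→X; Large→Z.
The unique mutual best reply is (Small, X), giving (1, 3).
Alto's commitment gain: 7 − 1 = 6.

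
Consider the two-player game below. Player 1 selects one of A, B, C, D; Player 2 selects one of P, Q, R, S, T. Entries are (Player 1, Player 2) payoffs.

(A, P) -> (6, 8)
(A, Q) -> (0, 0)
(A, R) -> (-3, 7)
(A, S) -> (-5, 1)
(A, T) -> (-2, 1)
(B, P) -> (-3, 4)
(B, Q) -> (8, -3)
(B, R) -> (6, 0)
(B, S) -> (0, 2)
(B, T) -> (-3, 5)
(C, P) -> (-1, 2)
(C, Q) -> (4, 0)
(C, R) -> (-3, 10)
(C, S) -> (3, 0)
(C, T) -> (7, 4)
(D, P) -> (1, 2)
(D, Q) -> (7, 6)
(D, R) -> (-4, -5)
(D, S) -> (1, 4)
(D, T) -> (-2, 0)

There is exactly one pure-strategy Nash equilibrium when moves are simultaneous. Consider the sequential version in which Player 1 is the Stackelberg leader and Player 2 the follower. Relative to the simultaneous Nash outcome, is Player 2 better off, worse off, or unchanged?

Player 2 best-responds to each possible Player 1 move:
- A: Player 2 compares 8, 0, 7, 1, 1 and picks P; Player 1 would get 6.
- B: Player 2 compares 4, -3, 0, 2, 5 and picks T; Player 1 would get -3.
- C: Player 2 compares 2, 0, 10, 0, 4 and picks R; Player 1 would get -3.
- D: Player 2 compares 2, 6, -5, 4, 0 and picks Q; Player 1 would get 7.
Among 6, -3, -3, 7, the best is 7 at D. Subgame-perfect outcome: (D, Q) with payoffs (7, 6).
Under simultaneous play:
Player 1's best replies: P→A; Q→B; R→B; S→C; T→C.
Player 2's best replies: A→P; B→T; C→R; D→Q.
Only (A, P) has each player best-responding; Nash payoffs (6, 8).
Player 2 earns 6 sequentially versus 8 at the Nash outcome: worse off.

worse off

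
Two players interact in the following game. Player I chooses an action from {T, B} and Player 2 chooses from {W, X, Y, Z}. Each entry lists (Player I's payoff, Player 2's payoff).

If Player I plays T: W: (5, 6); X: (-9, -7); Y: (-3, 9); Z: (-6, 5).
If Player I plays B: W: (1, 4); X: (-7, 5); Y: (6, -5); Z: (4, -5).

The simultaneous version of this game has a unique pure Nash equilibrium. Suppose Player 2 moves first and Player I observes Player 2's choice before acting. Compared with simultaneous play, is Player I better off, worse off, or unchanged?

better off

Player I best-responds to each possible Player 2 move:
- W: Player I compares 5, 1 and picks T; Player 2 would get 6.
- X: Player I compares -9, -7 and picks B; Player 2 would get 5.
- Y: Player I compares -3, 6 and picks B; Player 2 would get -5.
- Z: Player I compares -6, 4 and picks B; Player 2 would get -5.
Among 6, 5, -5, -5, the best is 6 at W. Subgame-perfect outcome: (T, W) with payoffs (5, 6).
Now find the simultaneous Nash equilibrium.
Player I's best replies: W→T; X→B; Y→B; Z→B.
Player 2's best replies: T→Y; B→X.
Only (B, X) has each player best-responding; Nash payoffs (-7, 5).
Player I earns 5 sequentially versus -7 at the Nash outcome: better off.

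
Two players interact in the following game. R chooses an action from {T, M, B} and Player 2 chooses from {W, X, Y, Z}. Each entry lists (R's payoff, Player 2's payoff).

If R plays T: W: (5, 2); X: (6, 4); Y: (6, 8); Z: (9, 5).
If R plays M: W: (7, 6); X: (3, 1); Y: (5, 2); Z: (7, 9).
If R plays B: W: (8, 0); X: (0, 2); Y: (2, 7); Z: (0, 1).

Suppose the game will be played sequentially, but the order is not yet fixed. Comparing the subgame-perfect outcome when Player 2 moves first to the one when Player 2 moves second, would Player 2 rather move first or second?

If R leads: Player 2's best replies are T→Y, M→Z, B→Y; R's induced payoffs 6, 7, 2; outcome (M, Z), payoffs (7, 9).
If Player 2 leads: R's best replies are W→B, X→T, Y→T, Z→T; Player 2's induced payoffs 0, 4, 8, 5; outcome (T, Y), payoffs (6, 8).
Player 2 gets 8 moving first and 9 moving second, so Player 2 prefers to move second.

second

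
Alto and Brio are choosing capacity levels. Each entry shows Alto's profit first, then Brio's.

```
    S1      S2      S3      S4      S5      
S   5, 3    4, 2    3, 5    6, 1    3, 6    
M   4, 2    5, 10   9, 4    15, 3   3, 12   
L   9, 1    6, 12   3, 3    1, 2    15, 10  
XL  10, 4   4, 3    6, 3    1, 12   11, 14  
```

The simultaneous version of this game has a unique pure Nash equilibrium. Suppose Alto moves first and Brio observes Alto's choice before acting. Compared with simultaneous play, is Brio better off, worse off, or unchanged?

Solve by backward induction (Alto leads).
- S: Brio compares 3, 2, 5, 1, 6 and picks S5; Alto would get 3.
- M: Brio compares 2, 10, 4, 3, 12 and picks S5; Alto would get 3.
- L: Brio compares 1, 12, 3, 2, 10 and picks S2; Alto would get 6.
- XL: Brio compares 4, 3, 3, 12, 14 and picks S5; Alto would get 11.
Maximizing over 3, 3, 6, 11, Alto chooses XL. Subgame-perfect outcome: (XL, S5) with payoffs (11, 14).
For the simultaneous game, intersect best replies.
Alto's best replies: S1→XL; S2→L; S3→M; S4→M; S5→L.
Brio's best replies: S→S5; M→S5; L→S2; XL→S5.
Only (L, S2) has each player best-responding; Nash payoffs (6, 12).
Brio earns 14 sequentially versus 12 at the Nash outcome: better off.

better off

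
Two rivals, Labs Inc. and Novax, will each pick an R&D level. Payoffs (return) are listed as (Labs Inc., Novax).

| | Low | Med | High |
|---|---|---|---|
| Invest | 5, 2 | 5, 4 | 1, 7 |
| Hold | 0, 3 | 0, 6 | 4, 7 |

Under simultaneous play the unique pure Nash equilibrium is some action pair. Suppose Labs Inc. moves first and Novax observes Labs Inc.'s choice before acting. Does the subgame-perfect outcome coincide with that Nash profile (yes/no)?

Work backward from Novax's decision.
- Invest → Novax plays High (best of 2, 4, 7); Labs Inc. gets 1.
- Hold → Novax plays High (best of 3, 6, 7); Labs Inc. gets 4.
Maximizing over 1, 4, Labs Inc. chooses Hold. Subgame-perfect outcome: (Hold, High) with payoffs (4, 7).
Now find the simultaneous Nash equilibrium.
Labs Inc.'s best replies: Low→Invest; Med→Invest; High→Hold.
Novax's best replies: Invest→High; Hold→High.
Only (Hold, High) has each player best-responding; Nash payoffs (4, 7).
Sequential outcome (Hold, High) coincides with the Nash profile (Hold, High).

yes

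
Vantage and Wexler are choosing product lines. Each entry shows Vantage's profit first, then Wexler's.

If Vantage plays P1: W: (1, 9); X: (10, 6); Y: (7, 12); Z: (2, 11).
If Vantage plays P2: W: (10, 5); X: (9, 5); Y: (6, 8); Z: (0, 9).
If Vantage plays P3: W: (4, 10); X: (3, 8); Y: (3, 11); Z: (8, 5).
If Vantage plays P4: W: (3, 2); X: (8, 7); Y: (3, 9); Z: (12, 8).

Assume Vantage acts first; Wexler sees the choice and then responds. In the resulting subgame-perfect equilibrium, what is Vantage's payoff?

Solve by backward induction (Vantage leads).
- P1: BR = Y, leader payoff 7.
- P2: BR = Z, leader payoff 0.
- P3: BR = Y, leader payoff 3.
- P4: BR = Y, leader payoff 3.
Maximizing over 7, 0, 3, 3, Vantage chooses P1. Subgame-perfect outcome: (P1, Y) with payoffs (7, 12).

7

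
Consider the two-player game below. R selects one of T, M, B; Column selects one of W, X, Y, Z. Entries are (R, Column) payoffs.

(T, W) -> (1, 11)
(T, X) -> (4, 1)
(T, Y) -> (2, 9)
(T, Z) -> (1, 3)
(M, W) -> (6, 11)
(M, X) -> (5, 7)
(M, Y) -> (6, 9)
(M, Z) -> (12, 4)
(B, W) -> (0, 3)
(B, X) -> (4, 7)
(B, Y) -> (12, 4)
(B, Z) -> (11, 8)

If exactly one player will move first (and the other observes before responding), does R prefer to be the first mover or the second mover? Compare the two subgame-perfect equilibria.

first

If R leads: Column's best replies are T→W, M→W, B→Z; R's induced payoffs 1, 6, 11; outcome (B, Z), payoffs (11, 8).
If Column leads: R's best replies are W→M, X→M, Y→B, Z→M; Column's induced payoffs 11, 7, 4, 4; outcome (M, W), payoffs (6, 11).
R gets 11 moving first and 6 moving second, so R prefers to move first.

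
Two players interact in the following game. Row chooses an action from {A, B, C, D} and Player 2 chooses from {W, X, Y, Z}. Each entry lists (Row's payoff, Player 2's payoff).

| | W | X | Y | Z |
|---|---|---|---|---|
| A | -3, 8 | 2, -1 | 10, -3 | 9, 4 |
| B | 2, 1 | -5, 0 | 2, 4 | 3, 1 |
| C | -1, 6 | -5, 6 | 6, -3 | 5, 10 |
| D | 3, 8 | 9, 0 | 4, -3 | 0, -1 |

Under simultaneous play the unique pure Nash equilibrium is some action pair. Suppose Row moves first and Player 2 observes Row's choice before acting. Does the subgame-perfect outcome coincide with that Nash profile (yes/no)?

Work backward from Player 2's decision.
- A: Player 2 compares 8, -1, -3, 4 and picks W; Row would get -3.
- B: Player 2 compares 1, 0, 4, 1 and picks Y; Row would get 2.
- C: Player 2 compares 6, 6, -3, 10 and picks Z; Row would get 5.
- D: Player 2 compares 8, 0, -3, -1 and picks W; Row would get 3.
Row's induced payoffs are -3, 2, 5, 3, so Row commits to C. Subgame-perfect outcome: (C, Z) with payoffs (5, 10).
Under simultaneous play:
Row's best replies: W→D; X→D; Y→A; Z→A.
Player 2's best replies: A→W; B→Y; C→Z; D→W.
The unique mutual best reply is (D, W), giving (3, 8).
Sequential outcome (C, Z) differs from the Nash profile (D, W).

no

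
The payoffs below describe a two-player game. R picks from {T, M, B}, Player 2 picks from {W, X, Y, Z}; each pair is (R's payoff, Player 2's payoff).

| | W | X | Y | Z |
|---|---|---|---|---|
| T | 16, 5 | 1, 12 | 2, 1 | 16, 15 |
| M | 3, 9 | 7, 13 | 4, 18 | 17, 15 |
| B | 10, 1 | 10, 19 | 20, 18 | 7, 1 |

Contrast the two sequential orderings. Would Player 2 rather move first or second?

first

If R leads: Player 2's best replies are T→Z, M→Y, B→X; R's induced payoffs 16, 4, 10; outcome (T, Z), payoffs (16, 15).
If Player 2 leads: R's best replies are W→T, X→B, Y→B, Z→M; Player 2's induced payoffs 5, 19, 18, 15; outcome (B, X), payoffs (10, 19).
Player 2 gets 19 moving first and 15 moving second, so Player 2 prefers to move first.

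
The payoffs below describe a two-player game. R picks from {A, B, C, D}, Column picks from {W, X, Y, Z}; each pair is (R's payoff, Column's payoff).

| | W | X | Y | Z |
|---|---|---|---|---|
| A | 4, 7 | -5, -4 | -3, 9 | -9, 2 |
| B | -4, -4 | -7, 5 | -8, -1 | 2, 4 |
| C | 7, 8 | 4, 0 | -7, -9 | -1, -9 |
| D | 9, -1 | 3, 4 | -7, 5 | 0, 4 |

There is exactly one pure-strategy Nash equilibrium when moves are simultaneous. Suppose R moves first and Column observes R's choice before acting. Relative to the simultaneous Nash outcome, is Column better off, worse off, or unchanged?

Solve by backward induction (R leads).
- A → Column plays Y (best of 7, -4, 9, 2); R gets -3.
- B → Column plays X (best of -4, 5, -1, 4); R gets -7.
- C → Column plays W (best of 8, 0, -9, -9); R gets 7.
- D → Column plays Y (best of -1, 4, 5, 4); R gets -7.
R's induced payoffs are -3, -7, 7, -7, so R commits to C. Subgame-perfect outcome: (C, W) with payoffs (7, 8).
Now find the simultaneous Nash equilibrium.
R's best replies: W→D; X→C; Y→A; Z→B.
Column's best replies: A→Y; B→X; C→W; D→Y.
The unique mutual best reply is (A, Y), giving (-3, 9).
Column earns 8 sequentially versus 9 at the Nash outcome: worse off.

worse off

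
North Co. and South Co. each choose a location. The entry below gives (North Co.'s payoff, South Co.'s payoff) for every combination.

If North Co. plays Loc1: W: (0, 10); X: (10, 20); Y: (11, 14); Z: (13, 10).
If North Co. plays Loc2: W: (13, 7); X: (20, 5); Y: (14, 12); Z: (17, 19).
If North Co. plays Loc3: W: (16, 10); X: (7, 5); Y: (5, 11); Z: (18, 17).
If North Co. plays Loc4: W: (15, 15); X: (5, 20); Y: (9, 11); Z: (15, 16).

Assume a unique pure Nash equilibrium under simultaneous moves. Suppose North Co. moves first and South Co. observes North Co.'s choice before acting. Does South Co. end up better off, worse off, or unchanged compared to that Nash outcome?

South Co. best-responds to each possible North Co. move:
- Loc1: South Co. compares 10, 20, 14, 10 and picks X; North Co. would get 10.
- Loc2: South Co. compares 7, 5, 12, 19 and picks Z; North Co. would get 17.
- Loc3: South Co. compares 10, 5, 11, 17 and picks Z; North Co. would get 18.
- Loc4: South Co. compares 15, 20, 11, 16 and picks X; North Co. would get 5.
Maximizing over 10, 17, 18, 5, North Co. chooses Loc3. Subgame-perfect outcome: (Loc3, Z) with payoffs (18, 17).
For the simultaneous game, intersect best replies.
North Co.'s best replies: W→Loc3; X→Loc2; Y→Loc2; Z→Loc3.
South Co.'s best replies: Loc1→X; Loc2→Z; Loc3→Z; Loc4→X.
Only (Loc3, Z) has each player best-responding; Nash payoffs (18, 17).
South Co. earns 17 sequentially versus 17 at the Nash outcome: unchanged.

unchanged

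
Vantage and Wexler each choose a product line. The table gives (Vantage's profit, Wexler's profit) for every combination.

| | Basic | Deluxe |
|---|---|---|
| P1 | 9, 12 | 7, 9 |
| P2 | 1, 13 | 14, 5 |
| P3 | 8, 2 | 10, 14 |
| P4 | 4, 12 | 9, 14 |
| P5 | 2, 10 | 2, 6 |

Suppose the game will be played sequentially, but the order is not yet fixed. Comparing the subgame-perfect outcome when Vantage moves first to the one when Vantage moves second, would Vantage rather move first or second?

If Vantage leads: Wexler's best replies are P1→Basic, P2→Basic, P3→Deluxe, P4→Deluxe, P5→Basic; Vantage's induced payoffs 9, 1, 10, 9, 2; outcome (P3, Deluxe), payoffs (10, 14).
If Wexler leads: Vantage's best replies are Basic→P1, Deluxe→P2; Wexler's induced payoffs 12, 5; outcome (P1, Basic), payoffs (9, 12).
Vantage gets 10 moving first and 9 moving second, so Vantage prefers to move first.

first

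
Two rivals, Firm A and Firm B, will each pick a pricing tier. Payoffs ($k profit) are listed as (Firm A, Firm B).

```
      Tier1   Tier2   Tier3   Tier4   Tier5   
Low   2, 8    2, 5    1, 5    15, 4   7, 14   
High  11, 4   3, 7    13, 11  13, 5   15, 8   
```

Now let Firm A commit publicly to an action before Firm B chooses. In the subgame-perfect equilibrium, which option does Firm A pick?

High

Firm B best-responds to each possible Firm A move:
- Low: Firm B compares 8, 5, 5, 4, 14 and picks Tier5; Firm A would get 7.
- High: Firm B compares 4, 7, 11, 5, 8 and picks Tier3; Firm A would get 13.
Among 7, 13, the best is 13 at High. Subgame-perfect outcome: (High, Tier3) with payoffs (13, 11).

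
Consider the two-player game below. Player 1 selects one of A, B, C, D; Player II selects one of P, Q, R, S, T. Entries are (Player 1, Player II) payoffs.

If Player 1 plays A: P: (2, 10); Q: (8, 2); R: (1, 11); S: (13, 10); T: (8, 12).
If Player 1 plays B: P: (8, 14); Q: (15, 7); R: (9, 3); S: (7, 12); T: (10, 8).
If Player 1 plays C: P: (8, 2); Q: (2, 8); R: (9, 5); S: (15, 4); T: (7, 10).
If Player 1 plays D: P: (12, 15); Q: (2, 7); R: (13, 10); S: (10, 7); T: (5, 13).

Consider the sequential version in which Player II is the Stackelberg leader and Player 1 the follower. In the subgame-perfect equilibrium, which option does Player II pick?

Work backward from Player 1's decision.
- P: BR = D, leader payoff 15.
- Q: BR = B, leader payoff 7.
- R: BR = D, leader payoff 10.
- S: BR = C, leader payoff 4.
- T: BR = B, leader payoff 8.
Among 15, 7, 10, 4, 8, the best is 15 at P. Subgame-perfect outcome: (D, P) with payoffs (12, 15).

P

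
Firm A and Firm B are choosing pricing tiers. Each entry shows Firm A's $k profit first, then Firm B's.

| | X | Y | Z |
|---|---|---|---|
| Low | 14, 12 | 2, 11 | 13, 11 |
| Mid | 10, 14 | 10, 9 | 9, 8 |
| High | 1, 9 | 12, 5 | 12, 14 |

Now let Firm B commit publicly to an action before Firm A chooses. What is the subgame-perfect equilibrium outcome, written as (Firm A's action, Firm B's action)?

(Low, X)

Backward induction with Firm B moving first.
- X → Firm A plays Low (best of 14, 10, 1); Firm B gets 12.
- Y → Firm A plays High (best of 2, 10, 12); Firm B gets 5.
- Z → Firm A plays Low (best of 13, 9, 12); Firm B gets 11.
Among 12, 5, 11, the best is 12 at X. Subgame-perfect outcome: (Low, X) with payoffs (14, 12).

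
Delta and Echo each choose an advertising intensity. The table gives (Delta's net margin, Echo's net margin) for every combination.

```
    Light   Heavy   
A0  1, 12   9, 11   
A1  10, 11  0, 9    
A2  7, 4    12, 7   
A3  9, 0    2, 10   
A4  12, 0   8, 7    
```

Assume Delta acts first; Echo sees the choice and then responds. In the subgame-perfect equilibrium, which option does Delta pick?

Echo best-responds to each possible Delta move:
- A0 → Echo plays Light (best of 12, 11); Delta gets 1.
- A1 → Echo plays Light (best of 11, 9); Delta gets 10.
- A2 → Echo plays Heavy (best of 4, 7); Delta gets 12.
- A3 → Echo plays Heavy (best of 0, 10); Delta gets 2.
- A4 → Echo plays Heavy (best of 0, 7); Delta gets 8.
Delta's induced payoffs are 1, 10, 12, 2, 8, so Delta commits to A2. Subgame-perfect outcome: (A2, Heavy) with payoffs (12, 7).

A2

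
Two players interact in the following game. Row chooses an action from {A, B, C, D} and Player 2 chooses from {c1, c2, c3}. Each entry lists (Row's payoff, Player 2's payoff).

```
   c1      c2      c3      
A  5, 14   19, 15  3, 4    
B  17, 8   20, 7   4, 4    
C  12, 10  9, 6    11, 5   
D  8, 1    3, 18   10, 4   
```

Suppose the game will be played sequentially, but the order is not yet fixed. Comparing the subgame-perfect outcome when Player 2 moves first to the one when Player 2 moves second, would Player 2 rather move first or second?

second

If Row leads: Player 2's best replies are A→c2, B→c1, C→c1, D→c2; Row's induced payoffs 19, 17, 12, 3; outcome (A, c2), payoffs (19, 15).
If Player 2 leads: Row's best replies are c1→B, c2→B, c3→C; Player 2's induced payoffs 8, 7, 5; outcome (B, c1), payoffs (17, 8).
Player 2 gets 8 moving first and 15 moving second, so Player 2 prefers to move second.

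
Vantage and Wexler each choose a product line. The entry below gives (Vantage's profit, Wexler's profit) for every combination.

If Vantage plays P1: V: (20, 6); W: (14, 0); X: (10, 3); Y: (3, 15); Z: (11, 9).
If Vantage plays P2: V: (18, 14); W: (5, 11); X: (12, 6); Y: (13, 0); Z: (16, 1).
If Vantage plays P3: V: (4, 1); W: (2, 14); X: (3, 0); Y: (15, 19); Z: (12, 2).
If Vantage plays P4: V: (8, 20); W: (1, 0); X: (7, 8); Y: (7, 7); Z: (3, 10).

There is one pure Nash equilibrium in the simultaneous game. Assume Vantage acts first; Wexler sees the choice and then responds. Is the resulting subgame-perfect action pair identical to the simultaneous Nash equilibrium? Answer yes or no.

Backward induction with Vantage moving first.
- P1: BR = Y, leader payoff 3.
- P2: BR = V, leader payoff 18.
- P3: BR = Y, leader payoff 15.
- P4: BR = V, leader payoff 8.
Among 3, 18, 15, 8, the best is 18 at P2. Subgame-perfect outcome: (P2, V) with payoffs (18, 14).
For the simultaneous game, intersect best replies.
Vantage's best replies: V→P1; W→P1; X→P2; Y→P3; Z→P2.
Wexler's best replies: P1→Y; P2→V; P3→Y; P4→V.
The unique mutual best reply is (P3, Y), giving (15, 19).
Sequential outcome (P2, V) differs from the Nash profile (P3, Y).

no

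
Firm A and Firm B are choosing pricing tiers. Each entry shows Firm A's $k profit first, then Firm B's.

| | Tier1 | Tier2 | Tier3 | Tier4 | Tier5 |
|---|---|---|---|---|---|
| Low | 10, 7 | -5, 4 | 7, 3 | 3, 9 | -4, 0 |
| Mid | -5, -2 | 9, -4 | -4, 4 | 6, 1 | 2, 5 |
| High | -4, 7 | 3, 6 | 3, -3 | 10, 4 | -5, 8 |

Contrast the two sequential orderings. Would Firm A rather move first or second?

second

If Firm A leads: Firm B's best replies are Low→Tier4, Mid→Tier5, High→Tier5; Firm A's induced payoffs 3, 2, -5; outcome (Low, Tier4), payoffs (3, 9).
If Firm B leads: Firm A's best replies are Tier1→Low, Tier2→Mid, Tier3→Low, Tier4→High, Tier5→Mid; Firm B's induced payoffs 7, -4, 3, 4, 5; outcome (Low, Tier1), payoffs (10, 7).
Firm A gets 3 moving first and 10 moving second, so Firm A prefers to move second.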